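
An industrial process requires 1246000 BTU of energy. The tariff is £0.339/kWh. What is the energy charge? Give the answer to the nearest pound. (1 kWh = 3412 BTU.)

£124

1246000 BTU × (0.00029308 kWh/BTU) = 365.2 kWh
Cost = 365.2 kWh × £0.339/kWh = £123.80 ≈ £124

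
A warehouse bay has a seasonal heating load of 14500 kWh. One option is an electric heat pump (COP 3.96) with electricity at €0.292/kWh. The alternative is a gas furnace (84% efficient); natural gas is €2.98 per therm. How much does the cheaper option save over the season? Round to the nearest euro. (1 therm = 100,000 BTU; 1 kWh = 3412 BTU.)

Heat load = 14500 kWh × 3412 = 49,474,000 BTU
Gas: input = 49,474,000 / 0.84 = 58,897,619 BTU = 589 therm → 589 × €2.98 = €1,755.15
Heat pump: 49,474,000 BTU / 3412 = 14,500 kWh heat; / 3.96 = 3,662 kWh in → × €0.292 = €1,069.19
Difference = |€1,755.15 − €1,069.19| = €685.96 ≈ €686

€686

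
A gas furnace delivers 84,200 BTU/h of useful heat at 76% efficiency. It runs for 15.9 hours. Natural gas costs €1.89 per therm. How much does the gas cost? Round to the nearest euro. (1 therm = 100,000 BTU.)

€33

Heat delivered = 84,200 BTU/h × 15.9 h = 1,338,780 BTU
Gas input = 1,338,780 / 0.76 = 1,761,553 BTU
= 1,761,553 / 100,000 = 17.62 therm
Cost = 17.62 × €1.89/therm = €33.29 ≈ €33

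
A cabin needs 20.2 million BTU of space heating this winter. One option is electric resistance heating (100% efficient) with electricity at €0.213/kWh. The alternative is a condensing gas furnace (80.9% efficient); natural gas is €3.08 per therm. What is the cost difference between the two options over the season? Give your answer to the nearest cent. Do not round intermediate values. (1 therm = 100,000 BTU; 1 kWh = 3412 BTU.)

Heat load = 20.2 × 10⁶ BTU = 20,200,000 BTU
Gas: input = 20,200,000 / 0.809 = 24,969,098 BTU = 249.7 therm → 249.7 × €3.08 = €769.05
Electric: 20,200,000 BTU / 3412 = 5,920 kWh → × €0.213 = €1,261.02
Difference = |€769.05 − €1,261.02| = €491.97

€491.97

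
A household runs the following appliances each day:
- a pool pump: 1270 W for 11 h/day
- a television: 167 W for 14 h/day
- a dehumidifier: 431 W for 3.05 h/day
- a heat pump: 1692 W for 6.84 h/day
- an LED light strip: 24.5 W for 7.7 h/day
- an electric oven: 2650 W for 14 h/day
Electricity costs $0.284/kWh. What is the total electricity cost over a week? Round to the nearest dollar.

$132

pool pump: 1270 W × 11 h × 7 d = 97,790 Wh = 97.79 kWh
television: 167 W × 14 h × 7 d = 16,366 Wh = 16.37 kWh
dehumidifier: 431 W × 3.05 h × 7 d = 9,202 Wh = 9.202 kWh
heat pump: 1692 W × 6.84 h × 7 d = 81,013 Wh = 81.01 kWh
LED light strip: 24.5 W × 7.7 h × 7 d = 1,321 Wh = 1.321 kWh
electric oven: 2650 W × 14 h × 7 d = 259,700 Wh = 259.7 kWh
Total energy = 97.79 + 16.37 + 9.202 + 81.01 + 1.321 + 259.7 = 465.4 kWh
Cost = 465.4 kWh × $0.284 = $132.17 ≈ $132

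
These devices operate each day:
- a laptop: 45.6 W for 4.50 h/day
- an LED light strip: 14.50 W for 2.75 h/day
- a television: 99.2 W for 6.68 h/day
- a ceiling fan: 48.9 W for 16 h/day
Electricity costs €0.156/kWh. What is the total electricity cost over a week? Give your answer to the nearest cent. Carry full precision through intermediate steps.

€1.85

laptop: 45.6 W × 4.50 h × 7 d = 1,436 Wh = 1.436 kWh
LED light strip: 14.50 W × 2.75 h × 7 d = 279 Wh = 0.2791 kWh
television: 99.2 W × 6.68 h × 7 d = 4,639 Wh = 4.639 kWh
ceiling fan: 48.9 W × 16 h × 7 d = 5,477 Wh = 5.477 kWh
Total energy = 1.436 + 0.2791 + 4.639 + 5.477 = 11.83 kWh
Cost = 11.83 kWh × €0.156 = €1.85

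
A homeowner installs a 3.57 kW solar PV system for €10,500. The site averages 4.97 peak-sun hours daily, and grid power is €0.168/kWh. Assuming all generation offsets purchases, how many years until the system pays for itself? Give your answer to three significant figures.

Daily generation = 3.57 kW × 4.97 h = 17.74 kWh
Annual generation = 17.74 × 365 = 6476.2 kWh
Annual savings = 6476.2 × €0.168 = €1,087.99
Payback = €10,500 / €1,087.99 = 9.65 years

9.65 years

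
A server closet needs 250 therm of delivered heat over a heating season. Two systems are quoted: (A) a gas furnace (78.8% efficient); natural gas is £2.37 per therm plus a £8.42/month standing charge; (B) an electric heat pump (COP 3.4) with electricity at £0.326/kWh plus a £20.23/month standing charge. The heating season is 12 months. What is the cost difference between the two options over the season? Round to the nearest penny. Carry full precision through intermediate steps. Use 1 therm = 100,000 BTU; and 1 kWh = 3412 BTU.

Heat load = 250 therm × 100,000 = 25,000,000 BTU
Gas: input = 25,000,000 / 0.788 = 31,725,888 BTU = 317.3 therm → 317.3 × £2.37 = £751.90; + 12 × £8.42 standing = £852.94
Heat pump: 25,000,000 BTU / 3412 = 7,327 kWh heat; / 3.4 = 2,155 kWh in → × £0.326 = £702.54; + 12 × £20.23 standing = £945.30
Difference = |£852.94 − £945.30| = £92.35

£92.35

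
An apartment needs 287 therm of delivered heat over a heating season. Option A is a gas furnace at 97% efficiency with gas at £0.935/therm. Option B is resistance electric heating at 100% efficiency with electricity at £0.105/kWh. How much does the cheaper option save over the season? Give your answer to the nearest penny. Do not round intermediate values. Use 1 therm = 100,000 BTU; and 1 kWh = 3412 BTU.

£606.56

Heat load = 287 therm × 100,000 = 28,700,000 BTU
Gas: input = 28,700,000 / 0.97 = 29,587,629 BTU = 295.9 therm → 295.9 × £0.935 = £276.64
Electric: 28,700,000 BTU / 3412 = 8,411 kWh → × £0.105 = £883.21
Difference = |£276.64 − £883.21| = £606.56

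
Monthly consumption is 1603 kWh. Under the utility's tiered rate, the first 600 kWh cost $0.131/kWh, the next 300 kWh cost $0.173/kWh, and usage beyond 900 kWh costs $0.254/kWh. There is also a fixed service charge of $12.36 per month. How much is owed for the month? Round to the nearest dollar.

First 600 kWh × $0.131 = $78.60
Next 300 kWh × $0.173 = $51.90
Remaining 703 kWh × $0.254 = $178.56
Energy charge = $309.06; + service $12.36 = $321.42 ≈ $321

$321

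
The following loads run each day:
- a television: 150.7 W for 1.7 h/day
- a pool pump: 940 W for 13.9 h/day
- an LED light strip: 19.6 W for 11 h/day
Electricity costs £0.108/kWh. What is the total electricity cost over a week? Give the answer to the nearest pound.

television: 150.7 W × 1.7 h × 7 d = 1,793 Wh = 1.793 kWh
pool pump: 940 W × 13.9 h × 7 d = 91,462 Wh = 91.46 kWh
LED light strip: 19.6 W × 11 h × 7 d = 1,509 Wh = 1.509 kWh
Total energy = 1.793 + 91.46 + 1.509 = 94.76 kWh
Cost = 94.76 kWh × £0.108 = £10.23 ≈ £10

£10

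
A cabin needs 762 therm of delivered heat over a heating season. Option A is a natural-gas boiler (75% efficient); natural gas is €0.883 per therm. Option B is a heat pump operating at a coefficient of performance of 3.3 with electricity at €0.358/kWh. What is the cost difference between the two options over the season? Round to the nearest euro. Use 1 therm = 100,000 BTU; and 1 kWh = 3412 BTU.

Heat load = 762 therm × 100,000 = 76,200,000 BTU
Gas: input = 76,200,000 / 0.75 = 101,600,000 BTU = 1,016 therm → 1,016 × €0.883 = €897.13
Heat pump: 76,200,000 BTU / 3412 = 22,330 kWh heat; / 3.3 = 6,768 kWh in → × €0.358 = €2,422.79
Difference = |€897.13 − €2,422.79| = €1,525.66 ≈ €1526

€1526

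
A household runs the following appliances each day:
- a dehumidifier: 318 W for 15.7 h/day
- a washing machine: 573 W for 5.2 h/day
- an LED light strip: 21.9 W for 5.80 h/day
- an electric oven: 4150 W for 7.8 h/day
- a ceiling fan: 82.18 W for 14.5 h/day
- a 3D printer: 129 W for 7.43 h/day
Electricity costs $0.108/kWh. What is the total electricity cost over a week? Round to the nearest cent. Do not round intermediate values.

$32.22

dehumidifier: 318 W × 15.7 h × 7 d = 34,948 Wh = 34.95 kWh
washing machine: 573 W × 5.2 h × 7 d = 20,857 Wh = 20.86 kWh
LED light strip: 21.9 W × 5.80 h × 7 d = 889 Wh = 0.8891 kWh
electric oven: 4150 W × 7.8 h × 7 d = 226,590 Wh = 226.6 kWh
ceiling fan: 82.18 W × 14.5 h × 7 d = 8,341 Wh = 8.341 kWh
3D printer: 129 W × 7.43 h × 7 d = 6,709 Wh = 6.709 kWh
Total energy = 34.95 + 20.86 + 0.8891 + 226.6 + 8.341 + 6.709 = 298.3 kWh
Cost = 298.3 kWh × $0.108 = $32.22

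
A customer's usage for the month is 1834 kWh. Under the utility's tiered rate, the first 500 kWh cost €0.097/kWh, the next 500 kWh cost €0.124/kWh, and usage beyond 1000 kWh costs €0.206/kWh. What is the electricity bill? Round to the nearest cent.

First 500 kWh × €0.097 = €48.50
Next 500 kWh × €0.124 = €62.00
Remaining 834 kWh × €0.206 = €171.80
Total = €282.30

€282.30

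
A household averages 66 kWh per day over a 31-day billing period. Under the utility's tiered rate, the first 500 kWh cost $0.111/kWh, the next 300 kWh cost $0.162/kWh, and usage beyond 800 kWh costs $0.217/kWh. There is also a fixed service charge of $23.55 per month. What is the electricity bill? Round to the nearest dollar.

Usage = 66 kWh/day × 31 days = 2046 kWh
First 500 kWh × $0.111 = $55.50
Next 300 kWh × $0.162 = $48.60
Remaining 1246 kWh × $0.217 = $270.38
Energy charge = $374.48; + service $23.55 = $398.03 ≈ $398

$398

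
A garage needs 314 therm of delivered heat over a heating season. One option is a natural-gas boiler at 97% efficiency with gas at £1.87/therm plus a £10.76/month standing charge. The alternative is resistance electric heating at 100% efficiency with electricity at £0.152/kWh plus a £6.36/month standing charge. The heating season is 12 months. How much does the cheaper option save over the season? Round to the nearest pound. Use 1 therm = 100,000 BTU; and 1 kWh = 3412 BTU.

Heat load = 314 therm × 100,000 = 31,400,000 BTU
Gas: input = 31,400,000 / 0.97 = 32,371,134 BTU = 323.7 therm → 323.7 × £1.87 = £605.34; + 12 × £10.76 standing = £734.46
Electric: 31,400,000 BTU / 3412 = 9,203 kWh → × £0.152 = £1,398.83; + 12 × £6.36 standing = £1,475.15
Difference = |£734.46 − £1,475.15| = £740.69 ≈ £741

£741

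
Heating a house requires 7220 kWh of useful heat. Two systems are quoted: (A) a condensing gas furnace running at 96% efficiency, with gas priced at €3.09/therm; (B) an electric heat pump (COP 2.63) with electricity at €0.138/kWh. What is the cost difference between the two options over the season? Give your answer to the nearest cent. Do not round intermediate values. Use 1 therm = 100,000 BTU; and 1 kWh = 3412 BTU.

Heat load = 7220 kWh × 3412 = 24,634,640 BTU
Gas: input = 24,634,640 / 0.96 = 25,661,083 BTU = 256.6 therm → 256.6 × €3.09 = €792.93
Heat pump: 24,634,640 BTU / 3412 = 7,220 kWh heat; / 2.63 = 2,745 kWh in → × €0.138 = €378.84
Difference = |€792.93 − €378.84| = €414.08

€414.08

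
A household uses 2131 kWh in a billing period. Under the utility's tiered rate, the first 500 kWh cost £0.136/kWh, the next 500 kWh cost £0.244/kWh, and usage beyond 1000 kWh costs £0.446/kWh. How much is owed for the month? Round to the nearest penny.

£694.43

First 500 kWh × £0.136 = £68.00
Next 500 kWh × £0.244 = £122.00
Remaining 1131 kWh × £0.446 = £504.43
Total = £694.43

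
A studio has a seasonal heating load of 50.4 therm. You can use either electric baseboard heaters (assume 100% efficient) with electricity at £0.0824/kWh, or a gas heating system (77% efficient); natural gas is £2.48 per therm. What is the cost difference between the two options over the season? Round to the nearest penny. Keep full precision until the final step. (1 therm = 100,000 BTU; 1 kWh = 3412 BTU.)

Heat load = 50.4 therm × 100,000 = 5,040,000 BTU
Gas: input = 5,040,000 / 0.77 = 6,545,455 BTU = 65.45 therm → 65.45 × £2.48 = £162.33
Electric: 5,040,000 BTU / 3412 = 1,477 kWh → × £0.0824 = £121.72
Difference = |£162.33 − £121.72| = £40.61

£40.61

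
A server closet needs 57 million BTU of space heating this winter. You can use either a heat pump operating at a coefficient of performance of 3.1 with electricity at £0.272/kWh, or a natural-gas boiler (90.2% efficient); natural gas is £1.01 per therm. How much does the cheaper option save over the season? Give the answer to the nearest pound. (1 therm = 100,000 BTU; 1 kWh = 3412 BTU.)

£828

Heat load = 57 × 10⁶ BTU = 57,000,000 BTU
Gas: input = 57,000,000 / 0.902 = 63,192,905 BTU = 631.9 therm → 631.9 × £1.01 = £638.25
Heat pump: 57,000,000 BTU / 3412 = 16,710 kWh heat; / 3.1 = 5,389 kWh in → × £0.272 = £1,465.79
Difference = |£638.25 − £1,465.79| = £827.55 ≈ £828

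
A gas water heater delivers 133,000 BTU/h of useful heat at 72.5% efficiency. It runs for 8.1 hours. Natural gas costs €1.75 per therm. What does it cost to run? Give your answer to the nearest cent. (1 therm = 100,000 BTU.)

Heat delivered = 133,000 BTU/h × 8.1 h = 1,077,300 BTU
Gas input = 1,077,300 / 0.725 = 1,485,931 BTU
= 1,485,931 / 100,000 = 14.86 therm
Cost = 14.86 × €1.75/therm = €26.00

€26.00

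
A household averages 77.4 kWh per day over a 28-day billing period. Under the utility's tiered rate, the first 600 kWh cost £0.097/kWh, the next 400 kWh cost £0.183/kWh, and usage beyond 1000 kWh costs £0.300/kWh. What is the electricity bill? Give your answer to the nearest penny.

Usage = 77.4 kWh/day × 28 days = 2167.2 kWh
First 600 kWh × £0.097 = £58.20
Next 400 kWh × £0.183 = £73.20
Remaining 1167.2 kWh × £0.300 = £350.16
Total = £481.56

£481.56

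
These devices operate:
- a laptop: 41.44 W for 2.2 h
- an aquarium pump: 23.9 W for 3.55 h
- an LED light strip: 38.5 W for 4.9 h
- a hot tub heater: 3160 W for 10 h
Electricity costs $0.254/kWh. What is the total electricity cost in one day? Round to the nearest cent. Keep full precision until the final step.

laptop: 41.44 W × 2.2 h = 91 Wh = 0.09117 kWh
aquarium pump: 23.9 W × 3.55 h = 85 Wh = 0.08484 kWh
LED light strip: 38.5 W × 4.9 h = 189 Wh = 0.1887 kWh
hot tub heater: 3160 W × 10 h = 31,600 Wh = 31.6 kWh
Total energy = 0.09117 + 0.08484 + 0.1887 + 31.6 = 31.96 kWh
Cost = 31.96 kWh × $0.254 = $8.12

$8.12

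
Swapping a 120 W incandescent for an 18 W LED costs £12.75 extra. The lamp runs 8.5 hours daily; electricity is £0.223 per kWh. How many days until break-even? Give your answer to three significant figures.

Power saved = 120 − 18 = 102 W
Daily energy saved = 102 W × 8.5 h = 867 Wh = 0.867 kWh
Daily savings = 0.867 × £0.223 = £0.1933
Payback = £12.75 / £0.1933 per day = 65.95 days

65.9 days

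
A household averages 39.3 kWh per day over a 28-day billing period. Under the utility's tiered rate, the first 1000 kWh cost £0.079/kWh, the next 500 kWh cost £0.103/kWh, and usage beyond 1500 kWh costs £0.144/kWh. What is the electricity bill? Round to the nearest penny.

Usage = 39.3 kWh/day × 28 days = 1100.4 kWh
First 1000 kWh × £0.079 = £79.00
Next 100.4 kWh × £0.103 = £10.34
Remaining tier: 0 kWh (not reached)
Total = £89.34

£89.34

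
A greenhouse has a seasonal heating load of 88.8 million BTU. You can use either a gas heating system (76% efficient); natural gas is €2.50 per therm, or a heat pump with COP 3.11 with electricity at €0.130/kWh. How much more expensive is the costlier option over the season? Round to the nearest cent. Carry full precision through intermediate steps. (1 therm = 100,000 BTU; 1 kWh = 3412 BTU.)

€1833.16

Heat load = 88.8 × 10⁶ BTU = 88,800,000 BTU
Gas: input = 88,800,000 / 0.76 = 116,842,105 BTU = 1,168 therm → 1,168 × €2.50 = €2,921.05
Heat pump: 88,800,000 BTU / 3412 = 26,030 kWh heat; / 3.11 = 8,368 kWh in → × €0.130 = €1,087.89
Difference = |€2,921.05 − €1,087.89| = €1,833.16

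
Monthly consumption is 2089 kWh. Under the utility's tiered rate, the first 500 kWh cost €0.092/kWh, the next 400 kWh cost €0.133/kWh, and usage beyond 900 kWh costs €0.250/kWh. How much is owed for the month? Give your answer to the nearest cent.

First 500 kWh × €0.092 = €46.00
Next 400 kWh × €0.133 = €53.20
Remaining 1189 kWh × €0.250 = €297.25
Total = €396.45

€396.45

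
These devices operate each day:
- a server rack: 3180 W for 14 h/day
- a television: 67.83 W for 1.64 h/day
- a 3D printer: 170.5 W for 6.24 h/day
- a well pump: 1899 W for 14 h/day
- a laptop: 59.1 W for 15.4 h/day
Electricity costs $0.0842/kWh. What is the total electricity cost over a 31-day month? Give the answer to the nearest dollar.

$191

server rack: 3180 W × 14 h × 31 d = 1,380,120 Wh = 1,380 kWh
television: 67.83 W × 1.64 h × 31 d = 3,448 Wh = 3.448 kWh
3D printer: 170.5 W × 6.24 h × 31 d = 32,982 Wh = 32.98 kWh
well pump: 1899 W × 14 h × 31 d = 824,166 Wh = 824.2 kWh
laptop: 59.1 W × 15.4 h × 31 d = 28,214 Wh = 28.21 kWh
Total energy = 1,380 + 3.448 + 32.98 + 824.2 + 28.21 = 2,269 kWh
Cost = 2,269 kWh × $0.0842 = $191.04 ≈ $191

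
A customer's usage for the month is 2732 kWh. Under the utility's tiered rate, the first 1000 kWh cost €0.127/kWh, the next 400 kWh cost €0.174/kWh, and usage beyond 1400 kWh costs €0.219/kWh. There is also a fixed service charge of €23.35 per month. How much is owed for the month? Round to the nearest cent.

€511.66

First 1000 kWh × €0.127 = €127.00
Next 400 kWh × €0.174 = €69.60
Remaining 1332 kWh × €0.219 = €291.71
Energy charge = €488.31; + service €23.35 = €511.66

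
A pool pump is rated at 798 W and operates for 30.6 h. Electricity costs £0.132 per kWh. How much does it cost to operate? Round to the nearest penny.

£3.22

Energy = 798 W × 30.6 h = 24,419 Wh = 24.42 kWh
Cost = 24.42 kWh × £0.132/kWh = £3.22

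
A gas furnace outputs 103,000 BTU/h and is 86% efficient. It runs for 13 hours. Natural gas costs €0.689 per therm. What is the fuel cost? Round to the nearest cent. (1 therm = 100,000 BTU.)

€10.73

Heat delivered = 103,000 BTU/h × 13 h = 1,339,000 BTU
Gas input = 1,339,000 / 0.86 = 1,556,977 BTU
= 1,556,977 / 100,000 = 15.57 therm
Cost = 15.57 × €0.689/therm = €10.73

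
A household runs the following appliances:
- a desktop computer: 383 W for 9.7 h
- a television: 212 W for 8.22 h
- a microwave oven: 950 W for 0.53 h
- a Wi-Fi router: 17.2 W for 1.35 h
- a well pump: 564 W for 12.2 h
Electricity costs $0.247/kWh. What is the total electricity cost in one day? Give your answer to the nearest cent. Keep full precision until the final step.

desktop computer: 383 W × 9.7 h = 3,715 Wh = 3.715 kWh
television: 212 W × 8.22 h = 1,743 Wh = 1.743 kWh
microwave oven: 950 W × 0.53 h = 504 Wh = 0.5035 kWh
Wi-Fi router: 17.2 W × 1.35 h = 23 Wh = 0.02322 kWh
well pump: 564 W × 12.2 h = 6,881 Wh = 6.881 kWh
Total energy = 3.715 + 1.743 + 0.5035 + 0.02322 + 6.881 = 12.87 kWh
Cost = 12.87 kWh × $0.247 = $3.18

$3.18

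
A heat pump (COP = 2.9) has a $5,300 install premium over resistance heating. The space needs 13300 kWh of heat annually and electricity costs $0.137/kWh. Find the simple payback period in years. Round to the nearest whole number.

Resistance: 13300 kWh × $0.137 = $1,822.10/yr
Heat pump: 13300 / 2.9 = 4586 kWh in → × $0.137 = $628.31/yr
Annual savings = $1,193.79
Payback = $5,300 / $1,193.79 = 4.44 years

4 years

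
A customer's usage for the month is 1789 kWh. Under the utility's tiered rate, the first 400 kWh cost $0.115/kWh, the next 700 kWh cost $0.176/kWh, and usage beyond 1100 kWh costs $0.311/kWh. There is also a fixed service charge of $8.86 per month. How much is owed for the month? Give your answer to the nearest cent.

First 400 kWh × $0.115 = $46.00
Next 700 kWh × $0.176 = $123.20
Remaining 689 kWh × $0.311 = $214.28
Energy charge = $383.48; + service $8.86 = $392.34

$392.34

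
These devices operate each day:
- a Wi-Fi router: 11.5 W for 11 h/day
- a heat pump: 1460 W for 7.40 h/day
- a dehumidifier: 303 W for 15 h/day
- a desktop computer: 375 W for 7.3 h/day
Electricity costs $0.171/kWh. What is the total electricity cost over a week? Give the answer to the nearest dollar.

Wi-Fi router: 11.5 W × 11 h × 7 d = 886 Wh = 0.8855 kWh
heat pump: 1460 W × 7.40 h × 7 d = 75,628 Wh = 75.63 kWh
dehumidifier: 303 W × 15 h × 7 d = 31,815 Wh = 31.82 kWh
desktop computer: 375 W × 7.3 h × 7 d = 19,162 Wh = 19.16 kWh
Total energy = 0.8855 + 75.63 + 31.82 + 19.16 = 127.5 kWh
Cost = 127.5 kWh × $0.171 = $21.80 ≈ $22

$22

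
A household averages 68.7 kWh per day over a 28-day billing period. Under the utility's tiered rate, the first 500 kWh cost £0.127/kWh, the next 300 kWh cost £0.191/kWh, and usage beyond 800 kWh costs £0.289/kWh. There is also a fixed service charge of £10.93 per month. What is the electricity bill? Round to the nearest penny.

Usage = 68.7 kWh/day × 28 days = 1923.6 kWh
First 500 kWh × £0.127 = £63.50
Next 300 kWh × £0.191 = £57.30
Remaining 1123.6 kWh × £0.289 = £324.72
Energy charge = £445.52; + service £10.93 = £456.45

£456.45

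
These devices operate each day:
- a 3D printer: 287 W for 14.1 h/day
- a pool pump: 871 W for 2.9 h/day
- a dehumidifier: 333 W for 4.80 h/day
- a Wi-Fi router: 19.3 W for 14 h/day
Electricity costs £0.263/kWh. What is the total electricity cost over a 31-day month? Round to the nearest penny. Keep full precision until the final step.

3D printer: 287 W × 14.1 h × 31 d = 125,448 Wh = 125.4 kWh
pool pump: 871 W × 2.9 h × 31 d = 78,303 Wh = 78.3 kWh
dehumidifier: 333 W × 4.80 h × 31 d = 49,550 Wh = 49.55 kWh
Wi-Fi router: 19.3 W × 14 h × 31 d = 8,376 Wh = 8.376 kWh
Total energy = 125.4 + 78.3 + 49.55 + 8.376 = 261.7 kWh
Cost = 261.7 kWh × £0.263 = £68.82

£68.82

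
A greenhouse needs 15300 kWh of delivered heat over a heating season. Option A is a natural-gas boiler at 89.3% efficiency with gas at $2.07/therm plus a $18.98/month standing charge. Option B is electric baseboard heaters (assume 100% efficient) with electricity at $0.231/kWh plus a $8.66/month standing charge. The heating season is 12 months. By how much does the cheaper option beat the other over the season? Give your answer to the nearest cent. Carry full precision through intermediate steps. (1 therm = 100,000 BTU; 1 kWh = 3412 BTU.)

$2200.37

Heat load = 15300 kWh × 3412 = 52,203,600 BTU
Gas: input = 52,203,600 / 0.893 = 58,458,679 BTU = 584.6 therm → 584.6 × $2.07 = $1,210.09; + 12 × $18.98 standing = $1,437.85
Electric: 52,203,600 BTU / 3412 = 15,300 kWh → × $0.231 = $3,534.30; + 12 × $8.66 standing = $3,638.22
Difference = |$1,437.85 − $3,638.22| = $2,200.37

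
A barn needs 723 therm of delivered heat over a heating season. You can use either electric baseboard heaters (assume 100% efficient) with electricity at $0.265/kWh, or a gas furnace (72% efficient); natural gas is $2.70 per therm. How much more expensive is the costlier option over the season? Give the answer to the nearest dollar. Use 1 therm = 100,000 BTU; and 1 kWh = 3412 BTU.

$2904

Heat load = 723 therm × 100,000 = 72,300,000 BTU
Gas: input = 72,300,000 / 0.72 = 100,416,667 BTU = 1,004 therm → 1,004 × $2.70 = $2,711.25
Electric: 72,300,000 BTU / 3412 = 21,190 kWh → × $0.265 = $5,615.33
Difference = |$2,711.25 − $5,615.33| = $2,904.08 ≈ $2904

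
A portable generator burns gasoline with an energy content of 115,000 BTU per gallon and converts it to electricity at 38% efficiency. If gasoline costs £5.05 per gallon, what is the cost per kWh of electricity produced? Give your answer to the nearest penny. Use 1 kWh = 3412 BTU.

£0.39

Electrical output per gallon = 115,000 BTU × 0.38 / 3412 BTU/kWh = 12.81 kWh
Cost per kWh = £5.05 / 12.81 kWh = £0.394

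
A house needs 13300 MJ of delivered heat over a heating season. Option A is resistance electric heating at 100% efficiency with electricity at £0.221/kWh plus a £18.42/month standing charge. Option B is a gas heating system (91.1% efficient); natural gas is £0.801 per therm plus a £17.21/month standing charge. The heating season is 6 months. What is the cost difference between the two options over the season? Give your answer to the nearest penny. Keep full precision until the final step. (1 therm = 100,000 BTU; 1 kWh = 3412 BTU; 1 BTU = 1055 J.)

£712.97

Heat load = 13300 MJ = 13,300,000,000 J / 1055 = 12,606,635 BTU
Gas: input = 12,606,635 / 0.911 = 13,838,238 BTU = 138.4 therm → 138.4 × £0.801 = £110.84; + 6 × £17.21 standing = £214.10
Electric: 12,606,635 BTU / 3412 = 3,695 kWh → × £0.221 = £816.55; + 6 × £18.42 standing = £927.07
Difference = |£214.10 − £927.07| = £712.97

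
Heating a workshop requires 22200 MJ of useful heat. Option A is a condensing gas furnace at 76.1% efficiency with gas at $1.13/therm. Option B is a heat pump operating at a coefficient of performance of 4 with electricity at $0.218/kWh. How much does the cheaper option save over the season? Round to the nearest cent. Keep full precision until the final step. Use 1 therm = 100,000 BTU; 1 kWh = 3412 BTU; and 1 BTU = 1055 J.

$23.66

Heat load = 22200 MJ = 22,200,000,000 J / 1055 = 21,042,654 BTU
Gas: input = 21,042,654 / 0.761 = 27,651,319 BTU = 276.5 therm → 276.5 × $1.13 = $312.46
Heat pump: 21,042,654 BTU / 3412 = 6,167 kWh heat; / 4 = 1,542 kWh in → × $0.218 = $336.12
Difference = |$312.46 − $336.12| = $23.66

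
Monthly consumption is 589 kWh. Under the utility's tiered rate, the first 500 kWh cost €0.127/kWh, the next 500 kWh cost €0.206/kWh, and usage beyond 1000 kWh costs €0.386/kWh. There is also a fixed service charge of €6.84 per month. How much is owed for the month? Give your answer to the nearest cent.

€88.67

First 500 kWh × €0.127 = €63.50
Next 89 kWh × €0.206 = €18.33
Remaining tier: 0 kWh (not reached)
Energy charge = €81.83; + service €6.84 = €88.67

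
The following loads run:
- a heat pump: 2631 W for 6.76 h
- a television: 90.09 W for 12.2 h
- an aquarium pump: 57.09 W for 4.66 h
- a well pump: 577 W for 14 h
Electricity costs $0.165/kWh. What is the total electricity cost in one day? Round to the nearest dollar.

heat pump: 2631 W × 6.76 h = 17,786 Wh = 17.79 kWh
television: 90.09 W × 12.2 h = 1,099 Wh = 1.099 kWh
aquarium pump: 57.09 W × 4.66 h = 266 Wh = 0.266 kWh
well pump: 577 W × 14 h = 8,078 Wh = 8.078 kWh
Total energy = 17.79 + 1.099 + 0.266 + 8.078 = 27.23 kWh
Cost = 27.23 kWh × $0.165 = $4.49 ≈ $4

$4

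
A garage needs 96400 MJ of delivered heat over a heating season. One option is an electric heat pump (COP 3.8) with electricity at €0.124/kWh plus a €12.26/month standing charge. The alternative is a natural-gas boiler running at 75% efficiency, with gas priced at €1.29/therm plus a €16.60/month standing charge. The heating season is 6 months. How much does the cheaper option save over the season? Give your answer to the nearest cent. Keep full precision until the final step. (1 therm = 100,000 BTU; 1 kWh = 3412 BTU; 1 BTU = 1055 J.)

€723.80

Heat load = 96400 MJ = 96,400,000,000 J / 1055 = 91,374,408 BTU
Gas: input = 91,374,408 / 0.75 = 121,832,543 BTU = 1,218 therm → 1,218 × €1.29 = €1,571.64; + 6 × €16.60 standing = €1,671.24
Heat pump: 91,374,408 BTU / 3412 = 26,780 kWh heat; / 3.8 = 7,047 kWh in → × €0.124 = €873.88; + 6 × €12.26 standing = €947.44
Difference = |€1,671.24 − €947.44| = €723.80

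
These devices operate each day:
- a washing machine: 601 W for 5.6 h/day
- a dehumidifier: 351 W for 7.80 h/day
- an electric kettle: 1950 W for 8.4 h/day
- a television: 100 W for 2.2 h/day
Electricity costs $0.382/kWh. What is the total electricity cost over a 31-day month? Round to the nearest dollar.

$269

washing machine: 601 W × 5.6 h × 31 d = 104,334 Wh = 104.3 kWh
dehumidifier: 351 W × 7.80 h × 31 d = 84,872 Wh = 84.87 kWh
electric kettle: 1950 W × 8.4 h × 31 d = 507,780 Wh = 507.8 kWh
television: 100 W × 2.2 h × 31 d = 6,820 Wh = 6.82 kWh
Total energy = 104.3 + 84.87 + 507.8 + 6.82 = 703.8 kWh
Cost = 703.8 kWh × $0.382 = $268.85 ≈ $269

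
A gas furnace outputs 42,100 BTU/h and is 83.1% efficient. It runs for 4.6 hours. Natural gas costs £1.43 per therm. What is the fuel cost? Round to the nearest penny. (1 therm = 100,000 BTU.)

Heat delivered = 42,100 BTU/h × 4.6 h = 193,660 BTU
Gas input = 193,660 / 0.831 = 233,045 BTU
= 233,045 / 100,000 = 2.33 therm
Cost = 2.33 × £1.43/therm = £3.33

£3.33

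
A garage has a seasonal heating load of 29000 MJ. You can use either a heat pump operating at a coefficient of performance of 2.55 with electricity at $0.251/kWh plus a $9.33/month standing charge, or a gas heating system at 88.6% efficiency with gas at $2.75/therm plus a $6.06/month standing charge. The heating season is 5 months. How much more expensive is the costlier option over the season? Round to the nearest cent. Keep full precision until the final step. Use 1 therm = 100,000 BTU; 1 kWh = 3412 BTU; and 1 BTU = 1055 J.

$43.84

Heat load = 29000 MJ = 29,000,000,000 J / 1055 = 27,488,152 BTU
Gas: input = 27,488,152 / 0.886 = 31,025,002 BTU = 310.3 therm → 310.3 × $2.75 = $853.19; + 5 × $6.06 standing = $883.49
Heat pump: 27,488,152 BTU / 3412 = 8,056 kWh heat; / 2.55 = 3,159 kWh in → × $0.251 = $792.99; + 5 × $9.33 standing = $839.64
Difference = |$883.49 − $839.64| = $43.84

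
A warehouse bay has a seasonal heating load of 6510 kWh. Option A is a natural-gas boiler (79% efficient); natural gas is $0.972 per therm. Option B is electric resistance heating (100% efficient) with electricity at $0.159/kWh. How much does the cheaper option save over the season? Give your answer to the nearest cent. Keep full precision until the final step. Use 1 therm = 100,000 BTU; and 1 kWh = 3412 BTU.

Heat load = 6510 kWh × 3412 = 22,212,120 BTU
Gas: input = 22,212,120 / 0.79 = 28,116,608 BTU = 281.2 therm → 281.2 × $0.972 = $273.29
Electric: 22,212,120 BTU / 3412 = 6,510 kWh → × $0.159 = $1,035.09
Difference = |$273.29 − $1,035.09| = $761.80

$761.80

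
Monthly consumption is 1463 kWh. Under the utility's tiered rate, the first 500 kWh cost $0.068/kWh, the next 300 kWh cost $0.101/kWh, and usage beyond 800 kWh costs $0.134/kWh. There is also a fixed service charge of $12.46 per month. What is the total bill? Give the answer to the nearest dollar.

$166

First 500 kWh × $0.068 = $34.00
Next 300 kWh × $0.101 = $30.30
Remaining 663 kWh × $0.134 = $88.84
Energy charge = $153.14; + service $12.46 = $165.60 ≈ $166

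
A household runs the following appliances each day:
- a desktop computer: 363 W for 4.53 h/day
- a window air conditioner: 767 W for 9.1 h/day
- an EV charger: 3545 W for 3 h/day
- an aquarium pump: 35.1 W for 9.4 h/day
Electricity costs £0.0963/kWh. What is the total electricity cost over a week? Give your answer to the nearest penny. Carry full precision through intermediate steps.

£13.20

desktop computer: 363 W × 4.53 h × 7 d = 11,511 Wh = 11.51 kWh
window air conditioner: 767 W × 9.1 h × 7 d = 48,858 Wh = 48.86 kWh
EV charger: 3545 W × 3 h × 7 d = 74,445 Wh = 74.44 kWh
aquarium pump: 35.1 W × 9.4 h × 7 d = 2,310 Wh = 2.31 kWh
Total energy = 11.51 + 48.86 + 74.44 + 2.31 = 137.1 kWh
Cost = 137.1 kWh × £0.0963 = £13.20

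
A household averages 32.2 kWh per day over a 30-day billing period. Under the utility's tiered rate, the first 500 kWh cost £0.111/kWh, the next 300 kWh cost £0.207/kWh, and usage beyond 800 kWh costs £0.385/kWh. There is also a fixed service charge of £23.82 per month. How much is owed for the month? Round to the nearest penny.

Usage = 32.2 kWh/day × 30 days = 966 kWh
First 500 kWh × £0.111 = £55.50
Next 300 kWh × £0.207 = £62.10
Remaining 166 kWh × £0.385 = £63.91
Energy charge = £181.51; + service £23.82 = £205.33

£205.33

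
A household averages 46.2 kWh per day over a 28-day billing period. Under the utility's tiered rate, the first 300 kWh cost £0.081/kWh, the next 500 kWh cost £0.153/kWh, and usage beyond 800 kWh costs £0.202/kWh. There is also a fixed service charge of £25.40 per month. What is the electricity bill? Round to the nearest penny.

Usage = 46.2 kWh/day × 28 days = 1293.6 kWh
First 300 kWh × £0.081 = £24.30
Next 500 kWh × £0.153 = £76.50
Remaining 493.6 kWh × £0.202 = £99.71
Energy charge = £200.51; + service £25.40 = £225.91

£225.91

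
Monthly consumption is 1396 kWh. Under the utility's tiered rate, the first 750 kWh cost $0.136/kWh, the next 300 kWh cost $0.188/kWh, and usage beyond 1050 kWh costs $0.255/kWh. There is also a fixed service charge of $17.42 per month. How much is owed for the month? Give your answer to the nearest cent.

$264.05

First 750 kWh × $0.136 = $102.00
Next 300 kWh × $0.188 = $56.40
Remaining 346 kWh × $0.255 = $88.23
Energy charge = $246.63; + service $17.42 = $264.05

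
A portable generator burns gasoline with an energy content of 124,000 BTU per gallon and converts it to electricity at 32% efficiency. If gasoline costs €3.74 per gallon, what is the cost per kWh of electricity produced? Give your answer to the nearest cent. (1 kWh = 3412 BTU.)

Electrical output per gallon = 124,000 BTU × 0.32 / 3412 BTU/kWh = 11.63 kWh
Cost per kWh = €3.74 / 11.63 kWh = €0.322

€0.32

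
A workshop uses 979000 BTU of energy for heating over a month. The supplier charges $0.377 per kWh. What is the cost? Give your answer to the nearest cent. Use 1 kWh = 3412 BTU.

$108.17

979000 BTU × (0.00029308 kWh/BTU) = 286.9 kWh
Cost = 286.9 kWh × $0.377/kWh = $108.17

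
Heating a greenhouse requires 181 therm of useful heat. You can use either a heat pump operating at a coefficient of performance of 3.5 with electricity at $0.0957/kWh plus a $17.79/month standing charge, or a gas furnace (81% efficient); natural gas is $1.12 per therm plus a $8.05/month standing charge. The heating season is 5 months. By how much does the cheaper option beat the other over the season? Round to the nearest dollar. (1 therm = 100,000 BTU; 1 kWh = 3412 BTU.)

$57

Heat load = 181 therm × 100,000 = 18,100,000 BTU
Gas: input = 18,100,000 / 0.81 = 22,345,679 BTU = 223.5 therm → 223.5 × $1.12 = $250.27; + 5 × $8.05 standing = $290.52
Heat pump: 18,100,000 BTU / 3412 = 5,305 kWh heat; / 3.5 = 1,516 kWh in → × $0.0957 = $145.05; + 5 × $17.79 standing = $234.00
Difference = |$290.52 − $234.00| = $56.52 ≈ $57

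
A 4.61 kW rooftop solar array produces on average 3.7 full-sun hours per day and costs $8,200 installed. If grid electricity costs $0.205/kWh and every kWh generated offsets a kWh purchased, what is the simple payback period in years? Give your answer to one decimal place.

Daily generation = 4.61 kW × 3.7 h = 17.06 kWh
Annual generation = 17.06 × 365 = 6225.8 kWh
Annual savings = 6225.8 × $0.205 = $1,276.29
Payback = $8,200 / $1,276.29 = 6.42 years

6.4 years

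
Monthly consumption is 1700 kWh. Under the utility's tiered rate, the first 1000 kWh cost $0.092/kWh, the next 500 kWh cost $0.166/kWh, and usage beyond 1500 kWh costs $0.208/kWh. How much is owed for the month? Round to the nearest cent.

$216.60

First 1000 kWh × $0.092 = $92.00
Next 500 kWh × $0.166 = $83.00
Remaining 200 kWh × $0.208 = $41.60
Total = $216.60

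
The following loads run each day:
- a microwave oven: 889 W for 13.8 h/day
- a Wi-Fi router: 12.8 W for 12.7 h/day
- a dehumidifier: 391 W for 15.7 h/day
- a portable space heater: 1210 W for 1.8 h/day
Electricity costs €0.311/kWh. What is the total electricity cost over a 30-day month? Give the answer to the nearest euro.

€194

microwave oven: 889 W × 13.8 h × 30 d = 368,046 Wh = 368 kWh
Wi-Fi router: 12.8 W × 12.7 h × 30 d = 4,877 Wh = 4.877 kWh
dehumidifier: 391 W × 15.7 h × 30 d = 184,161 Wh = 184.2 kWh
portable space heater: 1210 W × 1.8 h × 30 d = 65,340 Wh = 65.34 kWh
Total energy = 368 + 4.877 + 184.2 + 65.34 = 622.4 kWh
Cost = 622.4 kWh × €0.311 = €193.57 ≈ €194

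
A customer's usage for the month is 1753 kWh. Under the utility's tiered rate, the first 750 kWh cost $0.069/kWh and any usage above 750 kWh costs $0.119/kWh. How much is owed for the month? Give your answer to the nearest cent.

$171.11

First 750 kWh × $0.069 = $51.75
Remaining 1003 kWh × $0.119 = $119.36
Total = $171.11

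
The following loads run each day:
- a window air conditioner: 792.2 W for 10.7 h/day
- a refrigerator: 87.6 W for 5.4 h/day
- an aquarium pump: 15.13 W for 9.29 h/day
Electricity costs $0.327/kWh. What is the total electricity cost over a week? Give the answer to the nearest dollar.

window air conditioner: 792.2 W × 10.7 h × 7 d = 59,336 Wh = 59.34 kWh
refrigerator: 87.6 W × 5.4 h × 7 d = 3,311 Wh = 3.311 kWh
aquarium pump: 15.13 W × 9.29 h × 7 d = 984 Wh = 0.9839 kWh
Total energy = 59.34 + 3.311 + 0.9839 = 63.63 kWh
Cost = 63.63 kWh × $0.327 = $20.81 ≈ $21

$21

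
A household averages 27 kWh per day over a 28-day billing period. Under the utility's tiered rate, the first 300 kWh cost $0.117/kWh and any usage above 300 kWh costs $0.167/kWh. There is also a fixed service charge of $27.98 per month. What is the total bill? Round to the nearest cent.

Usage = 27 kWh/day × 28 days = 756 kWh
First 300 kWh × $0.117 = $35.10
Remaining 456 kWh × $0.167 = $76.15
Energy charge = $111.25; + service $27.98 = $139.23

$139.23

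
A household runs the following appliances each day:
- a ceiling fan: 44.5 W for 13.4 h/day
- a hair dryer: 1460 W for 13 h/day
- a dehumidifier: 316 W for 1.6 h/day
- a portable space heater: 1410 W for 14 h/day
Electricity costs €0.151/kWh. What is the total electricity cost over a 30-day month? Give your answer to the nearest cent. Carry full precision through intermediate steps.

ceiling fan: 44.5 W × 13.4 h × 30 d = 17,889 Wh = 17.89 kWh
hair dryer: 1460 W × 13 h × 30 d = 569,400 Wh = 569.4 kWh
dehumidifier: 316 W × 1.6 h × 30 d = 15,168 Wh = 15.17 kWh
portable space heater: 1410 W × 14 h × 30 d = 592,200 Wh = 592.2 kWh
Total energy = 17.89 + 569.4 + 15.17 + 592.2 = 1,195 kWh
Cost = 1,195 kWh × €0.151 = €180.39

€180.39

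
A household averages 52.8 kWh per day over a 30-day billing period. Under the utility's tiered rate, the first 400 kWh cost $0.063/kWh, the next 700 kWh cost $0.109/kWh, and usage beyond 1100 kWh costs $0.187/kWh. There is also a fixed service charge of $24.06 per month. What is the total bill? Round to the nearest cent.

$216.07

Usage = 52.8 kWh/day × 30 days = 1584 kWh
First 400 kWh × $0.063 = $25.20
Next 700 kWh × $0.109 = $76.30
Remaining 484 kWh × $0.187 = $90.51
Energy charge = $192.01; + service $24.06 = $216.07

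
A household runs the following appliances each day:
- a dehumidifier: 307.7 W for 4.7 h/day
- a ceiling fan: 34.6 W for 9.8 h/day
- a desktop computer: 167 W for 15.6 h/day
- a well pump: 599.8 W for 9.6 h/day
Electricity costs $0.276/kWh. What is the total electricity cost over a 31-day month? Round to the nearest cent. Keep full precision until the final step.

dehumidifier: 307.7 W × 4.7 h × 31 d = 44,832 Wh = 44.83 kWh
ceiling fan: 34.6 W × 9.8 h × 31 d = 10,511 Wh = 10.51 kWh
desktop computer: 167 W × 15.6 h × 31 d = 80,761 Wh = 80.76 kWh
well pump: 599.8 W × 9.6 h × 31 d = 178,500 Wh = 178.5 kWh
Total energy = 44.83 + 10.51 + 80.76 + 178.5 = 314.6 kWh
Cost = 314.6 kWh × $0.276 = $86.83

$86.83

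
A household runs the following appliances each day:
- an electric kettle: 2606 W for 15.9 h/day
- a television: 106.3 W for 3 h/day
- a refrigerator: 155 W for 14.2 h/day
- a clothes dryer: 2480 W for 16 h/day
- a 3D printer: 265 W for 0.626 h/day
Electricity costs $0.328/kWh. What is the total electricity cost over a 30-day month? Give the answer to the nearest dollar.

electric kettle: 2606 W × 15.9 h × 30 d = 1,243,062 Wh = 1,243 kWh
television: 106.3 W × 3 h × 30 d = 9,567 Wh = 9.567 kWh
refrigerator: 155 W × 14.2 h × 30 d = 66,030 Wh = 66.03 kWh
clothes dryer: 2480 W × 16 h × 30 d = 1,190,400 Wh = 1,190 kWh
3D printer: 265 W × 0.626 h × 30 d = 4,977 Wh = 4.977 kWh
Total energy = 1,243 + 9.567 + 66.03 + 1,190 + 4.977 = 2,514 kWh
Cost = 2,514 kWh × $0.328 = $824.60 ≈ $825

$825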